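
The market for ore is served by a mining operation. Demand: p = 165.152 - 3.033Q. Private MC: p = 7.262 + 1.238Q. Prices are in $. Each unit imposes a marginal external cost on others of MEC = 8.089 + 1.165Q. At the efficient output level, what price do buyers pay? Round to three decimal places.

P = $81.571

Social marginal cost = private MC + MEC = 15.351 + 2.403Q.
Set SMC = demand: 15.351 + 2.403Q = 165.152 - 3.033Q → Q* = 27.5572.
Consumer price on the demand curve at Q*: 165.152 − 3.033×27.5572 = 81.5710.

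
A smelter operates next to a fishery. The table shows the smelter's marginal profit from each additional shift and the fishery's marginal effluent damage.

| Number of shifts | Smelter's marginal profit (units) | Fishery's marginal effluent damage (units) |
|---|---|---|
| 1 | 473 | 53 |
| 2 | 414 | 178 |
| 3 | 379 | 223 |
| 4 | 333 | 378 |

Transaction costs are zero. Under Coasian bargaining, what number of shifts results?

3

Bargaining reaches the level where marginal profit last exceeds marginal effluent damage.
That holds through level 3 (379 ≥ 223) but not at 4 (333 < 378).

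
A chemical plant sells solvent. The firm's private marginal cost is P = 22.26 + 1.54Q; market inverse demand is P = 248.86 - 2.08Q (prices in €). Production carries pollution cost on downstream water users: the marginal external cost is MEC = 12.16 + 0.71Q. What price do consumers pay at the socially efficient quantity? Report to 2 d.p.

P = €145.85

Social marginal cost = private MC + MEC = 34.42 + 2.25Q.
Set SMC = demand: 34.42 + 2.25Q = 248.86 - 2.08Q → Q* = 49.5242.
Consumer price on the demand curve at Q*: 248.86 − 2.08×49.5242 = 145.8497.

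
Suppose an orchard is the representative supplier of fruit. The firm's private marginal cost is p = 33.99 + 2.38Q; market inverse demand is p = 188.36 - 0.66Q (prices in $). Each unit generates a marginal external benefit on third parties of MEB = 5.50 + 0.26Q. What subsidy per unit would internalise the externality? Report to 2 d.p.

Social marginal cost = private MC − MEB = 28.49 + 2.12Q.
Set SMC = demand: 28.49 + 2.12Q = 188.36 - 0.66Q → Q* = 57.5072.
The Pigouvian subsidy equals MEB at Q*: 5.50 + 0.26×57.5072 = 20.4519.

subsidy = $20.45 per unit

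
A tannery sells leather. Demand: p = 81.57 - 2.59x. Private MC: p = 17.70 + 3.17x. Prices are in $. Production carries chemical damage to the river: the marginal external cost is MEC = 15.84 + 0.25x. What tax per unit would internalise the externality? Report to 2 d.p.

Social marginal cost = private MC + MEC = 33.54 + 3.42x.
Set SMC = demand: 33.54 + 3.42x = 81.57 - 2.59x → x* = 7.9917.
The Pigouvian tax equals MEC at x*: 15.84 + 0.25×7.9917 = 17.8379.

tax = $17.84 per unit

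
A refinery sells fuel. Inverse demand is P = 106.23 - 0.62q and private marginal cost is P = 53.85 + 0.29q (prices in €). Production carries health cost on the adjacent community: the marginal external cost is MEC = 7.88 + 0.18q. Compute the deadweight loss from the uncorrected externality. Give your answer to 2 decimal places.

Market equilibrium (private): 53.85 + 0.29q = 106.23 - 0.62q → q_m = 57.5604.
Social marginal cost = private MC + MEC = 61.73 + 0.47q.
Set SMC = demand: 61.73 + 0.47q = 106.23 - 0.62q → q* = 40.8257.
Between q* and q_m the wedge SMC − demand runs linearly from 0 to MEC(q_m), so the loss is a triangle.
DWL = ½ × 16.7347 × 18.2409 = 152.6280.

DWL = €152.63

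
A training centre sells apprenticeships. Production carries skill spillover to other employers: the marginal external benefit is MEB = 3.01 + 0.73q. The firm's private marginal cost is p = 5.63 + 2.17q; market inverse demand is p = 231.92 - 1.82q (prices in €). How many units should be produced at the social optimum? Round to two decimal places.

q* = 70.34

Social marginal cost = private MC − MEB = 2.62 + 1.44q.
Set SMC = demand: 2.62 + 1.44q = 231.92 - 1.82q → q* = 70.3374.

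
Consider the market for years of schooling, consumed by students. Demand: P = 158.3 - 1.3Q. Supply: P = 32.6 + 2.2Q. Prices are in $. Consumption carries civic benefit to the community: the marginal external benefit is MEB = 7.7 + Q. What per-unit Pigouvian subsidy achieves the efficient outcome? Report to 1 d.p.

subsidy = $61.1 per unit

Social marginal benefit = demand + MEB = 166.0 - 0.3Q.
Set SMB = MC: 166.0 - 0.3Q = 32.6 + 2.2Q → Q* = 53.3600.
The Pigouvian subsidy equals MEB at Q*: 7.7 + 1.0×53.3600 = 61.0600.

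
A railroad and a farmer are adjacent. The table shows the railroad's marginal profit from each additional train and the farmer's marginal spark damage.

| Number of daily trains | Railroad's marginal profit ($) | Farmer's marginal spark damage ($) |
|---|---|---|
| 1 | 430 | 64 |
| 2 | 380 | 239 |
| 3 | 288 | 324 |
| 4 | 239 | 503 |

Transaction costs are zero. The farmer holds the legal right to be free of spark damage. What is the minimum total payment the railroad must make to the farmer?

$303

Efficient level: marginal profit ≥ marginal spark damage through level 2, so k* = 2.
With the farmer holding the right, the railroad must at least compensate total damage at k*: 64 + 239 = 303.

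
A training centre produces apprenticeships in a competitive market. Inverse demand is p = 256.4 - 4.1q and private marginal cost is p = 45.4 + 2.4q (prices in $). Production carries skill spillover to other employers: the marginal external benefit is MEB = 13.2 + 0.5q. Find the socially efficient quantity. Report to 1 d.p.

q* = 37.4

Social marginal cost = private MC − MEB = 32.2 + 1.9q.
Set SMC = demand: 32.2 + 1.9q = 256.4 - 4.1q → q* = 37.3667.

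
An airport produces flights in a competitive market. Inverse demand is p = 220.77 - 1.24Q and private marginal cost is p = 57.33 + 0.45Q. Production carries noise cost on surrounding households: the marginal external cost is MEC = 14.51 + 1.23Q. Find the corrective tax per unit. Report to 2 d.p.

tax = 77.24 per unit

Social marginal cost = private MC + MEC = 71.84 + 1.68Q.
Set SMC = demand: 71.84 + 1.68Q = 220.77 - 1.24Q → Q* = 51.0034.
The Pigouvian tax equals MEC at Q*: 14.51 + 1.23×51.0034 = 77.2442.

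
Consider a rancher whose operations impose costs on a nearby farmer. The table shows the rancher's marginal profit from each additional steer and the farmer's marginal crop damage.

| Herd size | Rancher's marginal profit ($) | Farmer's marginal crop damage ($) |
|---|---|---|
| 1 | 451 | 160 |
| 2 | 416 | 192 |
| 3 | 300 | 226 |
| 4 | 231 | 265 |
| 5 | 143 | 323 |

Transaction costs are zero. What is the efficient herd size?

Bargaining reaches the level where marginal profit last exceeds marginal crop damage.
That holds through level 3 (300 ≥ 226) but not at 4 (231 < 265).

3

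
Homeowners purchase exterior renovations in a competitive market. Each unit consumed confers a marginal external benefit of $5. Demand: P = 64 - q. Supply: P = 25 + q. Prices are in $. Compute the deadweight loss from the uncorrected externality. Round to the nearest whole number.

Market equilibrium (private): 25 + q = 64 - q → q_m = 19.5000.
Social marginal benefit = demand + MEB = 69 - q.
Set SMB = MC: 69 - q = 25 + q → q* = 22.0000.
Between q* and q_m the wedge SMB − MC runs linearly from 0 to MEB(q_m), so the loss is a triangle.
DWL = ½ × 2.5000 × 5.0000 = 6.2500.

DWL = $6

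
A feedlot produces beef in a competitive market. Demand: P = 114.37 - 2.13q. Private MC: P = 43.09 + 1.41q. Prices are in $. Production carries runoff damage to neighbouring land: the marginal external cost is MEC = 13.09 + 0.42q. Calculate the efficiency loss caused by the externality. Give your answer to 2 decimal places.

DWL = $58.62

Market equilibrium (private): 43.09 + 1.41q = 114.37 - 2.13q → q_m = 20.1356.
Social marginal cost = private MC + MEC = 56.18 + 1.83q.
Set SMC = demand: 56.18 + 1.83q = 114.37 - 2.13q → q* = 14.6944.
Between q* and q_m the wedge SMC − demand runs linearly from 0 to MEC(q_m), so the loss is a triangle.
DWL = ½ × 5.4412 × 21.5469 = 58.6205.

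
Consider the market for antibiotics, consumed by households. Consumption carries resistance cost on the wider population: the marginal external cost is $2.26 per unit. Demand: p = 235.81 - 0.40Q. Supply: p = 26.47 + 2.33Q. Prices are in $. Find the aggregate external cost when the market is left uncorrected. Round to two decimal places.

$173.30

Market equilibrium (private): 26.47 + 2.33Q = 235.81 - 0.40Q → Q_m = 76.6813.
Total external cost = MEC × Q_m = 2.26 × 76.6813 = 173.2997.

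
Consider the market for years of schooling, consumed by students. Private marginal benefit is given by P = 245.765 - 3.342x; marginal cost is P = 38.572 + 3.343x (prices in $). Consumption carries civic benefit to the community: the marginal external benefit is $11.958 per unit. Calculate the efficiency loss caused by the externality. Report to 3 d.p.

Market equilibrium (private): 38.572 + 3.343x = 245.765 - 3.342x → x_m = 30.9937.
Social marginal benefit = demand + MEB = 257.723 - 3.342x.
Set SMB = MC: 257.723 - 3.342x = 38.572 + 3.343x → x* = 32.7825.
Height of the DWL triangle at x_m is SMB(x_m) − MC(x_m) = MEB(x_m) = 11.9580.
DWL = ½ × 1.7888 × 11.9580 = 10.6952.

DWL = $10.695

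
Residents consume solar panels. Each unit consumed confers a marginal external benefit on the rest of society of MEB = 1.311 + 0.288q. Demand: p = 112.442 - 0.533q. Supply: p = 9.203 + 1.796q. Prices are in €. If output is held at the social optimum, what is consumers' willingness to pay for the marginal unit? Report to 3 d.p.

P = €85.139

Social marginal benefit = demand + MEB = 113.753 - 0.245q.
Set SMB = MC: 113.753 - 0.245q = 9.203 + 1.796q → q* = 51.2249.
Consumer price on the demand curve at q*: 112.442 − 0.533×51.2249 = 85.1391.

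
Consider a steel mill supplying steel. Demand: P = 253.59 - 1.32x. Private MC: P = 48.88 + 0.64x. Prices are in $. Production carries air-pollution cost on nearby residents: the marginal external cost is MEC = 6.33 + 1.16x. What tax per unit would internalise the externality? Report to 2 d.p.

Social marginal cost = private MC + MEC = 55.21 + 1.80x.
Set SMC = demand: 55.21 + 1.80x = 253.59 - 1.32x → x* = 63.5833.
The Pigouvian tax equals MEC at x*: 6.33 + 1.16×63.5833 = 80.0866.

tax = $80.09 per unit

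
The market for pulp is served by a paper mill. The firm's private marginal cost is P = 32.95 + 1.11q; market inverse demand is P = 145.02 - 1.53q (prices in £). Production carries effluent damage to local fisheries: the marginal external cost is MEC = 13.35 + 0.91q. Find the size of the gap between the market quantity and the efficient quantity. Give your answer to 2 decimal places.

Market equilibrium (private): 32.95 + 1.11q = 145.02 - 1.53q → q_m = 42.4508.
Social marginal cost = private MC + MEC = 46.30 + 2.02q.
Set SMC = demand: 46.30 + 2.02q = 145.02 - 1.53q → q* = 27.8085.
Gap = |42.4508 − 27.8085| = 14.6423.

14.64 units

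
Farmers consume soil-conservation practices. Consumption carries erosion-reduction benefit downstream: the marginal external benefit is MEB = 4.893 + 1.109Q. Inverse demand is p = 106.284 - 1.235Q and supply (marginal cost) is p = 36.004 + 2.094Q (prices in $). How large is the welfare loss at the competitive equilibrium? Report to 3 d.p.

Market equilibrium (private): 36.004 + 2.094Q = 106.284 - 1.235Q → Q_m = 21.1114.
Social marginal benefit = demand + MEB = 111.177 - 0.126Q.
Set SMB = MC: 111.177 - 0.126Q = 36.004 + 2.094Q → Q* = 33.8617.
The welfare-loss triangle has base |Q_m − Q*| and height MEB(Q_m) (the vertical gap between SMB and MC is zero at Q* and MEB at Q_m).
DWL = ½ × 12.7503 × 28.3056 = 180.4524.

DWL = $180.452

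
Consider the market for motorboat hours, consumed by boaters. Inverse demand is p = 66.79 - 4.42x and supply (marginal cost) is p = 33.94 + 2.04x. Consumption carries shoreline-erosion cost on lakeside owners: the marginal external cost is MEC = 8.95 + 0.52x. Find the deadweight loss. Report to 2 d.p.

DWL = 9.63

Market equilibrium (private): 33.94 + 2.04x = 66.79 - 4.42x → x_m = 5.0851.
Social marginal benefit = demand − MEC = 57.84 - 4.94x.
Set SMB = MC: 57.84 - 4.94x = 33.94 + 2.04x → x* = 3.4241.
Height of the DWL triangle at x_m is MC(x_m) − SMB(x_m) = MEC(x_m) = 11.5943.
DWL = ½ × 1.6610 × 11.5943 = 9.6291.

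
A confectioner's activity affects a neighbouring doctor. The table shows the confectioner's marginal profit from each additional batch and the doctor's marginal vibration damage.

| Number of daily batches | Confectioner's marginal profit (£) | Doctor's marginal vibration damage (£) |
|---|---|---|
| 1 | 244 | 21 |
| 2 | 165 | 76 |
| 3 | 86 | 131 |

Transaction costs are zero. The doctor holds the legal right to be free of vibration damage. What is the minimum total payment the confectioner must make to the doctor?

Efficient level: marginal profit ≥ marginal vibration damage through level 2, so k* = 2.
With the doctor holding the right, the confectioner must at least compensate total damage at k*: 21 + 76 = 97.

£97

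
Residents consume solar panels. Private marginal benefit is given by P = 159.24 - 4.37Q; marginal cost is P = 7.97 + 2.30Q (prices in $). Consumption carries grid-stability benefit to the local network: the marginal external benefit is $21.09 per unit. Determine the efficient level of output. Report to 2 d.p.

Social marginal benefit = demand + MEB = 180.33 - 4.37Q.
Set SMB = MC: 180.33 - 4.37Q = 7.97 + 2.30Q → Q* = 25.8411.

Q* = 25.84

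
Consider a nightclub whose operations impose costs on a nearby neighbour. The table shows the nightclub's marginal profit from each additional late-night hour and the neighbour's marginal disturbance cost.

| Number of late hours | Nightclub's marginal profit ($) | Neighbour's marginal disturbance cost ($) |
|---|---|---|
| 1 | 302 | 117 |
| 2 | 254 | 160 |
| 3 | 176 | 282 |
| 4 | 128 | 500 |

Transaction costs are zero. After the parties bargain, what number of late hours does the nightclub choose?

Bargaining reaches the level where marginal profit last exceeds marginal disturbance cost.
That holds through level 2 (254 ≥ 160) but not at 3 (176 < 282).

2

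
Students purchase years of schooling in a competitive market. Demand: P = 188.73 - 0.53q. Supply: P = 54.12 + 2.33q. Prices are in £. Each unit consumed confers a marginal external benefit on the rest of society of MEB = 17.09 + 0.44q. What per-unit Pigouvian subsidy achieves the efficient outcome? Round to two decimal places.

subsidy = £44.67 per unit

Social marginal benefit = demand + MEB = 205.82 - 0.09q.
Set SMB = MC: 205.82 - 0.09q = 54.12 + 2.33q → q* = 62.6860.
The Pigouvian subsidy equals MEB at q*: 17.09 + 0.44×62.6860 = 44.6718.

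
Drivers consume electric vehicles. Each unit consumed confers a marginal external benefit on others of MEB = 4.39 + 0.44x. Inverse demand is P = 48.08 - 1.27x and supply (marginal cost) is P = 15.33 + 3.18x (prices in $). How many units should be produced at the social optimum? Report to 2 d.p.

x* = 9.26

Social marginal benefit = demand + MEB = 52.47 - 0.83x.
Set SMB = MC: 52.47 - 0.83x = 15.33 + 3.18x → x* = 9.2618.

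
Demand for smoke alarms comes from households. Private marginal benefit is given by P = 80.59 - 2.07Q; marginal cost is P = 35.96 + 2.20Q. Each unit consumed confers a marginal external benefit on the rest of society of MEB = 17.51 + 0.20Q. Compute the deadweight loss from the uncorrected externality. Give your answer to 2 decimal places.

Market equilibrium (private): 35.96 + 2.20Q = 80.59 - 2.07Q → Q_m = 10.4520.
Social marginal benefit = demand + MEB = 98.10 - 1.87Q.
Set SMB = MC: 98.10 - 1.87Q = 35.96 + 2.20Q → Q* = 15.2678.
The loss is the area between SMB and MC from Q* to Q_m; with linear curves that's a triangle of height MEB(Q_m).
DWL = ½ × 4.8158 × 19.6004 = 47.1958.

DWL = 47.20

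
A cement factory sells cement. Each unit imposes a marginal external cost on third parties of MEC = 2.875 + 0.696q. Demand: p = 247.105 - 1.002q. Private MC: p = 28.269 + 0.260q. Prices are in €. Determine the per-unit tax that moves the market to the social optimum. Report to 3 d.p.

tax = €79.642 per unit

Social marginal cost = private MC + MEC = 31.144 + 0.956q.
Set SMC = demand: 31.144 + 0.956q = 247.105 - 1.002q → q* = 110.2967.
The Pigouvian tax equals MEC at q*: 2.875 + 0.696×110.2967 = 79.6415.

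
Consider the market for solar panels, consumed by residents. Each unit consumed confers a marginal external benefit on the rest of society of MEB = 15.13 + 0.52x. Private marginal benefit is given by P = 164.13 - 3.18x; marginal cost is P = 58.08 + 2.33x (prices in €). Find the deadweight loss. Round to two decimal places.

Market equilibrium (private): 58.08 + 2.33x = 164.13 - 3.18x → x_m = 19.2468.
Social marginal benefit = demand + MEB = 179.26 - 2.66x.
Set SMB = MC: 179.26 - 2.66x = 58.08 + 2.33x → x* = 24.2846.
The loss is the area between SMB and MC from x* to x_m; with linear curves that's a triangle of height MEB(x_m).
DWL = ½ × 5.0378 × 25.1383 = 63.3209.

DWL = €63.32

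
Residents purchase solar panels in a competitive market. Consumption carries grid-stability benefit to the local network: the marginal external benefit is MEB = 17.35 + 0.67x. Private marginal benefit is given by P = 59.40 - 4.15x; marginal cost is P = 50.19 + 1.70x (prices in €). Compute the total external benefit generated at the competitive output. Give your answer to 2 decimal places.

Market equilibrium (private): 50.19 + 1.70x = 59.40 - 4.15x → x_m = 1.5744.
Total external benefit = ∫₀^{x_m} (17.35 + 0.67x) dx = 17.35×1.5744 + ½×0.67×1.5744² = 28.1462.

€28.15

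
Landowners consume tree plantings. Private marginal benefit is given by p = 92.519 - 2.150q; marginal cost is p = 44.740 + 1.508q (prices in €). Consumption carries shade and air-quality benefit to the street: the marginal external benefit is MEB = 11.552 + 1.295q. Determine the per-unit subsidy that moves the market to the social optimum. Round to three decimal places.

subsidy = €44.067 per unit

Social marginal benefit = demand + MEB = 104.071 - 0.855q.
Set SMB = MC: 104.071 - 0.855q = 44.740 + 1.508q → q* = 25.1083.
The Pigouvian subsidy equals MEB at q*: 11.552 + 1.295×25.1083 = 44.0672.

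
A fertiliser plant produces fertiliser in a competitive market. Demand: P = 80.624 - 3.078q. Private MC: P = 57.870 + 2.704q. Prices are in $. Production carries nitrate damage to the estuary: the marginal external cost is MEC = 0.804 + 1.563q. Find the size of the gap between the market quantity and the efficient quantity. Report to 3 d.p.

Market equilibrium (private): 57.870 + 2.704q = 80.624 - 3.078q → q_m = 3.9353.
Social marginal cost = private MC + MEC = 58.674 + 4.267q.
Set SMC = demand: 58.674 + 4.267q = 80.624 - 3.078q → q* = 2.9884.
Gap = |3.9353 − 2.9884| = 0.9469.

0.947 units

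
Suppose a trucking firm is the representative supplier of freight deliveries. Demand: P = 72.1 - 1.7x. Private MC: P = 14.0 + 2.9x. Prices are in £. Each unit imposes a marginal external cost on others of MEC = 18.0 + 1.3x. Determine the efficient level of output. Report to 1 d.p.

x* = 6.8

Social marginal cost = private MC + MEC = 32.0 + 4.2x.
Set SMC = demand: 32.0 + 4.2x = 72.1 - 1.7x → x* = 6.7966.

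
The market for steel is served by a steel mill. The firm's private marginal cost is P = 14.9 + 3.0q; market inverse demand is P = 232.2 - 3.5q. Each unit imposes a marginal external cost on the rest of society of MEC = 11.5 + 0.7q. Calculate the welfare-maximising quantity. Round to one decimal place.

Social marginal cost = private MC + MEC = 26.4 + 3.7q.
Set SMC = demand: 26.4 + 3.7q = 232.2 - 3.5q → q* = 28.5833.

q* = 28.6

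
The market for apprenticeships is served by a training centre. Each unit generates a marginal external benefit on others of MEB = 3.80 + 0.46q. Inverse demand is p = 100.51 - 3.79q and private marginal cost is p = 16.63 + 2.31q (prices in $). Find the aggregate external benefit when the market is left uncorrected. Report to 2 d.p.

Market equilibrium (private): 16.63 + 2.31q = 100.51 - 3.79q → q_m = 13.7508.
Total external benefit = ∫₀^{q_m} (3.80 + 0.46q) dq = 3.80×13.7508 + ½×0.46×13.7508² = 95.7425.

$95.74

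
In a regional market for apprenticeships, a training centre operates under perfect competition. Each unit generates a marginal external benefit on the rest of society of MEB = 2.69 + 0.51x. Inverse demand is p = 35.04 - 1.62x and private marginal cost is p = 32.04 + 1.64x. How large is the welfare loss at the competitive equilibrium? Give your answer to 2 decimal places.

Market equilibrium (private): 32.04 + 1.64x = 35.04 - 1.62x → x_m = 0.9202.
Social marginal cost = private MC − MEB = 29.35 + 1.13x.
Set SMC = demand: 29.35 + 1.13x = 35.04 - 1.62x → x* = 2.0691.
The welfare-loss triangle has base |x_m − x*| and height MEB(x_m) (the vertical gap between SMC and demand is zero at x* and MEB at x_m).
DWL = ½ × 1.1489 × 3.1593 = 1.8149.

DWL = 1.81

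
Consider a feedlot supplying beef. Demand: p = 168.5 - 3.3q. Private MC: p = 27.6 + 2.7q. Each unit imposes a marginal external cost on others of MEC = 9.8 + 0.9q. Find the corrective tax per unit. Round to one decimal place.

Social marginal cost = private MC + MEC = 37.4 + 3.6q.
Set SMC = demand: 37.4 + 3.6q = 168.5 - 3.3q → q* = 19.0000.
The Pigouvian tax equals MEC at q*: 9.8 + 0.9×19.0000 = 26.9000.

tax = 26.9 per unit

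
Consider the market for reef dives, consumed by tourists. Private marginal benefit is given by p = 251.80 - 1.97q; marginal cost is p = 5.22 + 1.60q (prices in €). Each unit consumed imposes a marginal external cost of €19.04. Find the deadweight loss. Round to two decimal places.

DWL = €50.77

Market equilibrium (private): 5.22 + 1.60q = 251.80 - 1.97q → q_m = 69.0700.
Social marginal benefit = demand − MEC = 232.76 - 1.97q.
Set SMB = MC: 232.76 - 1.97q = 5.22 + 1.60q → q* = 63.7367.
Between q* and q_m the wedge MC − SMB runs linearly from 0 to MEC(q_m), so the loss is a triangle.
DWL = ½ × 5.3333 × 19.0400 = 50.7730.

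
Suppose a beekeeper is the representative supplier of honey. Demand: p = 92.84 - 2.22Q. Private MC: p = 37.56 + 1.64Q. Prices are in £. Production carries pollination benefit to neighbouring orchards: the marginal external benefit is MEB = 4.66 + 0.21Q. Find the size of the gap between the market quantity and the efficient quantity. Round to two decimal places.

Market equilibrium (private): 37.56 + 1.64Q = 92.84 - 2.22Q → Q_m = 14.3212.
Social marginal cost = private MC − MEB = 32.90 + 1.43Q.
Set SMC = demand: 32.90 + 1.43Q = 92.84 - 2.22Q → Q* = 16.4219.
Gap = |14.3212 − 16.4219| = 2.1007.

2.10 units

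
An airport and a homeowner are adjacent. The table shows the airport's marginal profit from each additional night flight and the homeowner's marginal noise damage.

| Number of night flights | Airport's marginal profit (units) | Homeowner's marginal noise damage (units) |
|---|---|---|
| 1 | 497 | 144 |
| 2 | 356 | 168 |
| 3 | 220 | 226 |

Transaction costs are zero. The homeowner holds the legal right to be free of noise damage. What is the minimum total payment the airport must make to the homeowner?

Efficient level: marginal profit ≥ marginal noise damage through level 2, so k* = 2.
With the homeowner holding the right, the airport must at least compensate total damage at k*: 144 + 168 = 312.

312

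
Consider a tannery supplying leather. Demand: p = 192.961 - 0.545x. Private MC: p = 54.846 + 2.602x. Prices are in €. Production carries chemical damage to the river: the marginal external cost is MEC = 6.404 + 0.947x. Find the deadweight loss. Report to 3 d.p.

DWL = €280.986

Market equilibrium (private): 54.846 + 2.602x = 192.961 - 0.545x → x_m = 43.8878.
Social marginal cost = private MC + MEC = 61.250 + 3.549x.
Set SMC = demand: 61.250 + 3.549x = 192.961 - 0.545x → x* = 32.1717.
The loss is the area between SMC and demand from x* to x_m; with linear curves that's a triangle of height MEC(x_m).
DWL = ½ × 11.7161 × 47.9658 = 280.9861.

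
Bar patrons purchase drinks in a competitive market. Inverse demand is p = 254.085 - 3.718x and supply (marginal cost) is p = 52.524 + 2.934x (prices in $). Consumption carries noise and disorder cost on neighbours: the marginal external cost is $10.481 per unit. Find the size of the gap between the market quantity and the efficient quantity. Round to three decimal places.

1.576 units

Market equilibrium (private): 52.524 + 2.934x = 254.085 - 3.718x → x_m = 30.3008.
Social marginal benefit = demand − MEC = 243.604 - 3.718x.
Set SMB = MC: 243.604 - 3.718x = 52.524 + 2.934x → x* = 28.7252.
Gap = |30.3008 − 28.7252| = 1.5756.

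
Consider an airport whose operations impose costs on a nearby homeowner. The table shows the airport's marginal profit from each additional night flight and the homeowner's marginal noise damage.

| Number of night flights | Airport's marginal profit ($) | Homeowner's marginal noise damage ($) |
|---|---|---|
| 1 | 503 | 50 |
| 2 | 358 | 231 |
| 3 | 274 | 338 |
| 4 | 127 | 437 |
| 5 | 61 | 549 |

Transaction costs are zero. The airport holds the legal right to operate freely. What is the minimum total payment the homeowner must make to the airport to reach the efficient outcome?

$462

Left alone the airport would choose level 5 (marginal profit stays positive).
Efficient level: k* = 2 (marginal profit ≥ marginal noise damage through 2).
The homeowner must at least cover the airport's forgone profit from cutting 5→2: 274 + 127 + 61 = 462.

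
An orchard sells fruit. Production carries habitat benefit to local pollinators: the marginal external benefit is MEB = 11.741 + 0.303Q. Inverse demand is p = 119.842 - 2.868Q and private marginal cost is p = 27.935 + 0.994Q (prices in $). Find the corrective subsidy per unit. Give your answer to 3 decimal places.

Social marginal cost = private MC − MEB = 16.194 + 0.691Q.
Set SMC = demand: 16.194 + 0.691Q = 119.842 - 2.868Q → Q* = 29.1228.
The Pigouvian subsidy equals MEB at Q*: 11.741 + 0.303×29.1228 = 20.5652.

subsidy = $20.565 per unit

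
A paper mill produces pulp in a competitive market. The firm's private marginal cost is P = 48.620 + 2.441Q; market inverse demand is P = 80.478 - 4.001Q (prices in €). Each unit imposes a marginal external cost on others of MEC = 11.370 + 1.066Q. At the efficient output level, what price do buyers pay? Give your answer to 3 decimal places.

Social marginal cost = private MC + MEC = 59.990 + 3.507Q.
Set SMC = demand: 59.990 + 3.507Q = 80.478 - 4.001Q → Q* = 2.7288.
Consumer price on the demand curve at Q*: 80.478 − 4.001×2.7288 = 69.5601.

P = €69.560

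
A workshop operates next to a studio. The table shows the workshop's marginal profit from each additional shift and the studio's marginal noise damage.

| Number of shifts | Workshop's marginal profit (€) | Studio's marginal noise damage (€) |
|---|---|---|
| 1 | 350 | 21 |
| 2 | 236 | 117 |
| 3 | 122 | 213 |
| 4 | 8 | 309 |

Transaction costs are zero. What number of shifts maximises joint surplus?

Bargaining reaches the level where marginal profit last exceeds marginal noise damage.
That holds through level 2 (236 ≥ 117) but not at 3 (122 < 213).

2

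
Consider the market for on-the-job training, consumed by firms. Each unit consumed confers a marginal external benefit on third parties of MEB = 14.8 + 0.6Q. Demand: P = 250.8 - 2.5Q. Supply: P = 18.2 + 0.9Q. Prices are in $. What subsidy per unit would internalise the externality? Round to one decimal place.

subsidy = $67.8 per unit

Social marginal benefit = demand + MEB = 265.6 - 1.9Q.
Set SMB = MC: 265.6 - 1.9Q = 18.2 + 0.9Q → Q* = 88.3571.
The Pigouvian subsidy equals MEB at Q*: 14.8 + 0.6×88.3571 = 67.8143.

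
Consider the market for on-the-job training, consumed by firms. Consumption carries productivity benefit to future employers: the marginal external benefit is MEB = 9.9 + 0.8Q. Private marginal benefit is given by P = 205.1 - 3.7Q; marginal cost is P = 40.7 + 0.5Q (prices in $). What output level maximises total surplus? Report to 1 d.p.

Q* = 51.3

Social marginal benefit = demand + MEB = 215.0 - 2.9Q.
Set SMB = MC: 215.0 - 2.9Q = 40.7 + 0.5Q → Q* = 51.2647.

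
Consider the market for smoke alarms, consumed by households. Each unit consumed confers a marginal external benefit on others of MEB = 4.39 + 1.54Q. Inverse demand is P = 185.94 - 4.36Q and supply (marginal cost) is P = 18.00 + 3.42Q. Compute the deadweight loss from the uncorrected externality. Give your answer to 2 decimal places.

DWL = 113.48

Market equilibrium (private): 18.00 + 3.42Q = 185.94 - 4.36Q → Q_m = 21.5861.
Social marginal benefit = demand + MEB = 190.33 - 2.82Q.
Set SMB = MC: 190.33 - 2.82Q = 18.00 + 3.42Q → Q* = 27.6170.
The welfare-loss triangle has base |Q_m − Q*| and height MEB(Q_m) (the vertical gap between SMB and MC is zero at Q* and MEB at Q_m).
DWL = ½ × 6.0309 × 37.6326 = 113.4792.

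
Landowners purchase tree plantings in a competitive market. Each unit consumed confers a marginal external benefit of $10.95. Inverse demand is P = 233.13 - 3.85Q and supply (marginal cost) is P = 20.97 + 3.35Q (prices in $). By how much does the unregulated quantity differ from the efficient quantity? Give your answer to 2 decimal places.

Market equilibrium (private): 20.97 + 3.35Q = 233.13 - 3.85Q → Q_m = 29.4667.
Social marginal benefit = demand + MEB = 244.08 - 3.85Q.
Set SMB = MC: 244.08 - 3.85Q = 20.97 + 3.35Q → Q* = 30.9875.
Gap = |29.4667 − 30.9875| = 1.5208.

1.52 units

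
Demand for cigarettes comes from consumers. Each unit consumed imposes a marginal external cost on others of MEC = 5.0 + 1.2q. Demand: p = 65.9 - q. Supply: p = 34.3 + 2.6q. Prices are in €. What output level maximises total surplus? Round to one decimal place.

Social marginal benefit = demand − MEC = 60.9 - 2.2q.
Set SMB = MC: 60.9 - 2.2q = 34.3 + 2.6q → q* = 5.5417.

q* = 5.5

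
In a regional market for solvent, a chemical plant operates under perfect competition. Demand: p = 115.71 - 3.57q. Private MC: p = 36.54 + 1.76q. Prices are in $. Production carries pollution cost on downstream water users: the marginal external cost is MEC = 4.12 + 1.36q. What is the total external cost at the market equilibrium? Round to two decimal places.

Market equilibrium (private): 36.54 + 1.76q = 115.71 - 3.57q → q_m = 14.8537.
Total external cost = ∫₀^{q_m} (4.12 + 1.36q) dq = 4.12×14.8537 + ½×1.36×14.8537² = 211.2273.

$211.23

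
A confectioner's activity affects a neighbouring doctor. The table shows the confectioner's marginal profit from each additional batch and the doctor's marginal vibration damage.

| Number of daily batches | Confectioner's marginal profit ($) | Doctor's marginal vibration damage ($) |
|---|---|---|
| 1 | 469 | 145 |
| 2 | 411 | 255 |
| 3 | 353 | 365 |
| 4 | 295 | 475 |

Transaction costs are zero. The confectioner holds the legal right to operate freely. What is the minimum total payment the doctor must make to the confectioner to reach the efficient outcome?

$648

Left alone the confectioner would choose level 4 (marginal profit stays positive).
Efficient level: k* = 2 (marginal profit ≥ marginal vibration damage through 2).
The doctor must at least cover the confectioner's forgone profit from cutting 4→2: 353 + 295 = 648.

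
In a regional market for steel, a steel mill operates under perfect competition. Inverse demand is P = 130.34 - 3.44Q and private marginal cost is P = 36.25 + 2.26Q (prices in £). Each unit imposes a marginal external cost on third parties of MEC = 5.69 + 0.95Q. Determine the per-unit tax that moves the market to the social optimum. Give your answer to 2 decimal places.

Social marginal cost = private MC + MEC = 41.94 + 3.21Q.
Set SMC = demand: 41.94 + 3.21Q = 130.34 - 3.44Q → Q* = 13.2932.
The Pigouvian tax equals MEC at Q*: 5.69 + 0.95×13.2932 = 18.3185.

tax = £18.32 per unit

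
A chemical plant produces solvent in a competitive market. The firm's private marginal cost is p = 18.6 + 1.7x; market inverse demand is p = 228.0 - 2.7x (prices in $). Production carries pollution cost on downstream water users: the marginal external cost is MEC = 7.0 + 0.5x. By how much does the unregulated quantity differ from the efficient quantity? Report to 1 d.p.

6.3 units

Market equilibrium (private): 18.6 + 1.7x = 228.0 - 2.7x → x_m = 47.5909.
Social marginal cost = private MC + MEC = 25.6 + 2.2x.
Set SMC = demand: 25.6 + 2.2x = 228.0 - 2.7x → x* = 41.3061.
Gap = |47.5909 − 41.3061| = 6.2848.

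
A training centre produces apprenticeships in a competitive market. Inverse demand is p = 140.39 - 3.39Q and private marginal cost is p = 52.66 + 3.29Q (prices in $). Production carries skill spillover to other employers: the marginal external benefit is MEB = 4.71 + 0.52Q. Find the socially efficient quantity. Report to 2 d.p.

Q* = 15.01

Social marginal cost = private MC − MEB = 47.95 + 2.77Q.
Set SMC = demand: 47.95 + 2.77Q = 140.39 - 3.39Q → Q* = 15.0065.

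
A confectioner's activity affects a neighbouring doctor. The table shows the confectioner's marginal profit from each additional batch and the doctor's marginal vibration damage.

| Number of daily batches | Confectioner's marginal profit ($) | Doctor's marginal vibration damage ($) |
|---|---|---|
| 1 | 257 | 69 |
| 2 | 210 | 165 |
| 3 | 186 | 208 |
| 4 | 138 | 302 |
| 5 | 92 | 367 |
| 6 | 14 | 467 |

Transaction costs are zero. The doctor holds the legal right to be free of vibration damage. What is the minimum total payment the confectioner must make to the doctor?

$234

Efficient level: marginal profit ≥ marginal vibration damage through level 2, so k* = 2.
With the doctor holding the right, the confectioner must at least compensate total damage at k*: 69 + 165 = 234.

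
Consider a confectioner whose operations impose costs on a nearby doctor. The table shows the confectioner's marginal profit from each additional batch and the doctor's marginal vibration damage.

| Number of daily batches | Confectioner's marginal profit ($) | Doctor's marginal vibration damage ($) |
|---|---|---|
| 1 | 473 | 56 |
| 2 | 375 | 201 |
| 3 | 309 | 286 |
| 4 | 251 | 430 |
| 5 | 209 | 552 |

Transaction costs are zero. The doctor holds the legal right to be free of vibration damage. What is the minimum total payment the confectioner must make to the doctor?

$543

Efficient level: marginal profit ≥ marginal vibration damage through level 3, so k* = 3.
With the doctor holding the right, the confectioner must at least compensate total damage at k*: 56 + 201 + 286 = 543.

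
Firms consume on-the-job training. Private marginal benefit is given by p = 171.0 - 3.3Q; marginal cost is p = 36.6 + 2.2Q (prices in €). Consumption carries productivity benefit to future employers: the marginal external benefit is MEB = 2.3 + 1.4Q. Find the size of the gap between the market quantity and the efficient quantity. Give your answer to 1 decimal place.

Market equilibrium (private): 36.6 + 2.2Q = 171.0 - 3.3Q → Q_m = 24.4364.
Social marginal benefit = demand + MEB = 173.3 - 1.9Q.
Set SMB = MC: 173.3 - 1.9Q = 36.6 + 2.2Q → Q* = 33.3415.
Gap = |24.4364 − 33.3415| = 8.9051.

8.9 units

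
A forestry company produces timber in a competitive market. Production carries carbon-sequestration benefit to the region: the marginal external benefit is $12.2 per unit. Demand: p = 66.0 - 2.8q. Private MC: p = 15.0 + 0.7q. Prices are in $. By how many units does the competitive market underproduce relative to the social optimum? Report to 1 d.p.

Market equilibrium (private): 15.0 + 0.7q = 66.0 - 2.8q → q_m = 14.5714.
Social marginal cost = private MC − MEB = 2.8 + 0.7q.
Set SMC = demand: 2.8 + 0.7q = 66.0 - 2.8q → q* = 18.0571.
Gap = |14.5714 − 18.0571| = 3.4857.

3.5 units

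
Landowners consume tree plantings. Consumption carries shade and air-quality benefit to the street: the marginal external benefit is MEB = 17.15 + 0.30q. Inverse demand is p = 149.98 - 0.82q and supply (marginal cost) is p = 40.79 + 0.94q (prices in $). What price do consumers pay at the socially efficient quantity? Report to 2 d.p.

Social marginal benefit = demand + MEB = 167.13 - 0.52q.
Set SMB = MC: 167.13 - 0.52q = 40.79 + 0.94q → q* = 86.5342.
Consumer price on the demand curve at q*: 149.98 − 0.82×86.5342 = 79.0220.

P = $79.02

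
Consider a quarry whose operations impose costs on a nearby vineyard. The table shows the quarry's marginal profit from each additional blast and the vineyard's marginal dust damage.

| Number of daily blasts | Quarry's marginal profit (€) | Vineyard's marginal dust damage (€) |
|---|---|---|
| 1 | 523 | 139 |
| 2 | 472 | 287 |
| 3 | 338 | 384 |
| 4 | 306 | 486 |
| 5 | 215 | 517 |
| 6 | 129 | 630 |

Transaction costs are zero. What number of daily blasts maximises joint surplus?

Bargaining reaches the level where marginal profit last exceeds marginal dust damage.
That holds through level 2 (472 ≥ 287) but not at 3 (338 < 384).

2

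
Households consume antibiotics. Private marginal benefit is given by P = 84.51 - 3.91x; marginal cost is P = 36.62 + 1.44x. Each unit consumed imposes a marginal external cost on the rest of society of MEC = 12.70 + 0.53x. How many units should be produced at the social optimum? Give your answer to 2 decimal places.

x* = 5.98

Social marginal benefit = demand − MEC = 71.81 - 4.44x.
Set SMB = MC: 71.81 - 4.44x = 36.62 + 1.44x → x* = 5.9847.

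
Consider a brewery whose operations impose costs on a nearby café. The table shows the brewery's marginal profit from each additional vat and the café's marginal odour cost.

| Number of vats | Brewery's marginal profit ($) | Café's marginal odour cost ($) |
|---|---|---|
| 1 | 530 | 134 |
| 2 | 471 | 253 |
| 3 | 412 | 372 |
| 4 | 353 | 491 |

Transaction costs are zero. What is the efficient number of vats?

Bargaining reaches the level where marginal profit last exceeds marginal odour cost.
That holds through level 3 (412 ≥ 372) but not at 4 (353 < 491).

3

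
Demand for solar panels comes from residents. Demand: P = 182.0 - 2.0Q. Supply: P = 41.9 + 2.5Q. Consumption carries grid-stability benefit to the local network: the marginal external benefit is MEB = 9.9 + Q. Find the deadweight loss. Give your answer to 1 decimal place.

DWL = 240.5

Market equilibrium (private): 41.9 + 2.5Q = 182.0 - 2.0Q → Q_m = 31.1333.
Social marginal benefit = demand + MEB = 191.9 - Q.
Set SMB = MC: 191.9 - Q = 41.9 + 2.5Q → Q* = 42.8571.
Between Q* and Q_m the wedge SMB − MC runs linearly from 0 to MEB(Q_m), so the loss is a triangle.
DWL = ½ × 11.7238 × 41.0333 = 240.5331.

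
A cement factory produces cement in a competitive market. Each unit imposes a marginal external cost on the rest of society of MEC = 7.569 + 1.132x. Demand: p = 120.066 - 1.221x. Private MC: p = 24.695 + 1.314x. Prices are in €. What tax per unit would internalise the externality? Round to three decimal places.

Social marginal cost = private MC + MEC = 32.264 + 2.446x.
Set SMC = demand: 32.264 + 2.446x = 120.066 - 1.221x → x* = 23.9438.
The Pigouvian tax equals MEC at x*: 7.569 + 1.132×23.9438 = 34.6734.

tax = €34.673 per unit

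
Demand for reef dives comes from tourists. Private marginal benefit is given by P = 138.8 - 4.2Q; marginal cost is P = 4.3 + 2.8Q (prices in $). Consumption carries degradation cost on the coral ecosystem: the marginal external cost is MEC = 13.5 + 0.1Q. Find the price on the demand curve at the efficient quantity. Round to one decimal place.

P = $67.2

Social marginal benefit = demand − MEC = 125.3 - 4.3Q.
Set SMB = MC: 125.3 - 4.3Q = 4.3 + 2.8Q → Q* = 17.0423.
Consumer price on the demand curve at Q*: 138.8 − 4.2×17.0423 = 67.2223.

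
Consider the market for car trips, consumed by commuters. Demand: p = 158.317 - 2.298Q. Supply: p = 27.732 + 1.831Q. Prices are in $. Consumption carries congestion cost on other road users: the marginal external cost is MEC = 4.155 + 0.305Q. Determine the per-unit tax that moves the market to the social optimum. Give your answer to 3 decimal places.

Social marginal benefit = demand − MEC = 154.162 - 2.603Q.
Set SMB = MC: 154.162 - 2.603Q = 27.732 + 1.831Q → Q* = 28.5138.
The Pigouvian tax equals MEC at Q*: 4.155 + 0.305×28.5138 = 12.8517.

tax = $12.852 per unit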